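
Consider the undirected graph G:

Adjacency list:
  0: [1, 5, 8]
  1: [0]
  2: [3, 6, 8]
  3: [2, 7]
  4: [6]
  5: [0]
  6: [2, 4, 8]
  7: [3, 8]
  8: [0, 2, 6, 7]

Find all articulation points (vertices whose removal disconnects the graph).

An articulation point is a vertex whose removal disconnects the graph.
Articulation points: [0, 6, 8]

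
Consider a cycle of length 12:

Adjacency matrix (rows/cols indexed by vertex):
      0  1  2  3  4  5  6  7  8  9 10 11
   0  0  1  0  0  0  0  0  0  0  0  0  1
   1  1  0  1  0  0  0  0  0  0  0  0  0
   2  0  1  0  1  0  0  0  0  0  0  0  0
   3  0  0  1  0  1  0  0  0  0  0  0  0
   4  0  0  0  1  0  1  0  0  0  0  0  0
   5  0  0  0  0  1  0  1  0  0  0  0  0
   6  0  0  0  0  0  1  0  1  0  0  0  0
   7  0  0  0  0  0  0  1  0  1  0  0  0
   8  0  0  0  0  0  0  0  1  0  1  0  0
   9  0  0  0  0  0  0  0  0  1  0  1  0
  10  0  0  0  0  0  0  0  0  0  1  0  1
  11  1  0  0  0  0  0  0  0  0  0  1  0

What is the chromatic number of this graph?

This is an even cycle (C_12). Even cycles are bipartite.
Chromatic number = 2.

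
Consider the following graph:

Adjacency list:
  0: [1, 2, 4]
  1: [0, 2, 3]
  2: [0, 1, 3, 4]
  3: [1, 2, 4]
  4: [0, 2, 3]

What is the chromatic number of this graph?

The graph has a maximum clique of size 3 (lower bound on chromatic number).
A valid 3-coloring: {0: 1, 1: 2, 2: 0, 3: 1, 4: 2}.
Chromatic number = 3.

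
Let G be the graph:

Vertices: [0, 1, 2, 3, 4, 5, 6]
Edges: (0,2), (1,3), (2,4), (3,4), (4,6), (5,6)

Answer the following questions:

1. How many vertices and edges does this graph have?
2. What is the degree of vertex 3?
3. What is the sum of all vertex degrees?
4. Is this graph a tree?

Count: 7 vertices, 6 edges.
Vertex 3 has neighbors [1, 4], degree = 2.
Handshaking lemma: 2 * 6 = 12.
A graph is a tree iff it is connected and has exactly n-1 edges. This graph is connected (all 7 vertices in one component) and has 7-1 = 6 edges. It is a tree.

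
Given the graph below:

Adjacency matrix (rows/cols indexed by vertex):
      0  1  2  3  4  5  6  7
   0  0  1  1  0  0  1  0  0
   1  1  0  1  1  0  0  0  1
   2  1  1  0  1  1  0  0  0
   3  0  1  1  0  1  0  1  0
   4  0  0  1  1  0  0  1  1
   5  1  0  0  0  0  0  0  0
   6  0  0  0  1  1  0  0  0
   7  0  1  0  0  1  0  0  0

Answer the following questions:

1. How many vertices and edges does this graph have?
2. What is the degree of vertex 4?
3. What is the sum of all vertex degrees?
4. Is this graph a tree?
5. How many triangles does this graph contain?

Count: 8 vertices, 12 edges.
Vertex 4 has neighbors [2, 3, 6, 7], degree = 4.
Handshaking lemma: 2 * 12 = 24.
A tree on 8 vertices has 7 edges. This graph has 12 edges (5 extra). Not a tree.
Number of triangles = 4.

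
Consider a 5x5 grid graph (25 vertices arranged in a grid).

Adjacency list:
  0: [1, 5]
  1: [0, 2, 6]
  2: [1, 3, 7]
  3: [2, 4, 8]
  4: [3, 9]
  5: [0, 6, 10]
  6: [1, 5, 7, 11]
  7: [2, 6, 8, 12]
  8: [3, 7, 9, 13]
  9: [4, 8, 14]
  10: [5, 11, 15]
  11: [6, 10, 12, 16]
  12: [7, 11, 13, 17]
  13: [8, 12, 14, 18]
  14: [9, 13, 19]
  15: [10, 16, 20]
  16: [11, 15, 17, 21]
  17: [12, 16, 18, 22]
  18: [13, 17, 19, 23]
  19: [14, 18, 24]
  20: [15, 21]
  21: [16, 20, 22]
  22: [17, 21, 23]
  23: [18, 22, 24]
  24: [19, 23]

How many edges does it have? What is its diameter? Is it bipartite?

A 5x5 grid has 20 vertical edges and 20 horizontal edges.
Total edges = 20 + 20 = 40.
Diameter = (5-1) + (5-1) = 8 (corner to opposite corner).
Grid graphs are bipartite (checkerboard coloring).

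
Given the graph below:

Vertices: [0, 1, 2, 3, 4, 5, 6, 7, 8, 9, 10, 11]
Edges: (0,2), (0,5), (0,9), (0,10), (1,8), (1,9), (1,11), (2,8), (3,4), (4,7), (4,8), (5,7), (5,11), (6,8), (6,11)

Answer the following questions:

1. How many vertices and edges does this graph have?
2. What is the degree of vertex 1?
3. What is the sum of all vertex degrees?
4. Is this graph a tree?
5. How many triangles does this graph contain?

Count: 12 vertices, 15 edges.
Vertex 1 has neighbors [8, 9, 11], degree = 3.
Handshaking lemma: 2 * 15 = 30.
A tree on 12 vertices has 11 edges. This graph has 15 edges (4 extra). Not a tree.
Number of triangles = 0.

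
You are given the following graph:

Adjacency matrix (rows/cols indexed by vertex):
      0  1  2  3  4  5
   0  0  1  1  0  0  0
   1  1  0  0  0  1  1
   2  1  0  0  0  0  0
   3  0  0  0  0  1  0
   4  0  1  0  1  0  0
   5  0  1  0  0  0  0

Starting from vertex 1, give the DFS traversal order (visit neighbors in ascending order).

DFS from vertex 1 (neighbors processed in ascending order):
Visit order: 1, 0, 2, 4, 3, 5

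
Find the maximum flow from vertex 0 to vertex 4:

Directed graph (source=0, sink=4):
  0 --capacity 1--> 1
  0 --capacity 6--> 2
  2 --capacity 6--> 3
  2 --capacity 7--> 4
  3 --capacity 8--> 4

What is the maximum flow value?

Computing max flow:
  Flow on (0->2): 6/6
  Flow on (2->4): 6/7
Maximum flow = 6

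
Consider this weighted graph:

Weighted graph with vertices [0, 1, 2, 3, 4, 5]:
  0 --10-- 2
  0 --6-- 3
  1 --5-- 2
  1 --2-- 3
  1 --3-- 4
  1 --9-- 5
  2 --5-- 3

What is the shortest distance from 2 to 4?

Using Dijkstra's algorithm from vertex 2:
Shortest path: 2 -> 1 -> 4
Total weight: 5 + 3 = 8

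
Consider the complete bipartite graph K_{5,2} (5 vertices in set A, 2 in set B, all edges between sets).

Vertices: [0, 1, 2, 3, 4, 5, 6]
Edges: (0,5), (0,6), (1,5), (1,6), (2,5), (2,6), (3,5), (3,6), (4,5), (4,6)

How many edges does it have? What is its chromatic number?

K_{5,2} has 5 * 2 = 10 edges.
Bipartite graphs have chromatic number 2 (color each partition differently).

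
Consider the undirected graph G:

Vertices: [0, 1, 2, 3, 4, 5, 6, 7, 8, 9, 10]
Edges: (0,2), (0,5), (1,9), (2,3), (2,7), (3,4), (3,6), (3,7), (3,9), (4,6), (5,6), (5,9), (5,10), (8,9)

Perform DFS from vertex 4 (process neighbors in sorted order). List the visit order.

DFS from vertex 4 (neighbors processed in ascending order):
Visit order: 4, 3, 2, 0, 5, 6, 9, 1, 8, 10, 7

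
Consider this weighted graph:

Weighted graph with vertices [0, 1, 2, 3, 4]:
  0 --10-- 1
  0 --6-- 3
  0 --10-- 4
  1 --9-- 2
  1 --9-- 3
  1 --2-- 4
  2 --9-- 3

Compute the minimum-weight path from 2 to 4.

Using Dijkstra's algorithm from vertex 2:
Shortest path: 2 -> 1 -> 4
Total weight: 9 + 2 = 11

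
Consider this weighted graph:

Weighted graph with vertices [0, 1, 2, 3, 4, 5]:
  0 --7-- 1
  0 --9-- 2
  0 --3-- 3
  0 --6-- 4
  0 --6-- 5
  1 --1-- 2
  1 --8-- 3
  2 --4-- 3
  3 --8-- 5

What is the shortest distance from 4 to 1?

Using Dijkstra's algorithm from vertex 4:
Shortest path: 4 -> 0 -> 1
Total weight: 6 + 7 = 13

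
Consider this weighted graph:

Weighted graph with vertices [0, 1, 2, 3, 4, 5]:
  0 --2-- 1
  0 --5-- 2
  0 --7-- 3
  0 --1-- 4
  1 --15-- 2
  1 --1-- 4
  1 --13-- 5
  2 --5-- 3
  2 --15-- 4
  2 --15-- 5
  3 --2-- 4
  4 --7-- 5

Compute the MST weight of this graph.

Applying Kruskal's algorithm (sort edges by weight, add if no cycle):
  Add (0,4) w=1
  Add (1,4) w=1
  Skip (0,1) w=2 (creates cycle)
  Add (3,4) w=2
  Add (0,2) w=5
  Skip (2,3) w=5 (creates cycle)
  Skip (0,3) w=7 (creates cycle)
  Add (4,5) w=7
  Skip (1,5) w=13 (creates cycle)
  Skip (1,2) w=15 (creates cycle)
  Skip (2,4) w=15 (creates cycle)
  Skip (2,5) w=15 (creates cycle)
MST weight = 16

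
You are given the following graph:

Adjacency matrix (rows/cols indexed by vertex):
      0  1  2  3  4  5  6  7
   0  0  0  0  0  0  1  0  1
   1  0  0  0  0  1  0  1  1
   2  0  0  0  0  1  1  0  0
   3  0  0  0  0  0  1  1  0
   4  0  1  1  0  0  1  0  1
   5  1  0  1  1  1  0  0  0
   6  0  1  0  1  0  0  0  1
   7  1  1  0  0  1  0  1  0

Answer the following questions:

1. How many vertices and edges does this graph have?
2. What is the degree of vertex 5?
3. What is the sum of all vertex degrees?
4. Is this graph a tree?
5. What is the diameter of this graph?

Count: 8 vertices, 12 edges.
Vertex 5 has neighbors [0, 2, 3, 4], degree = 4.
Handshaking lemma: 2 * 12 = 24.
A tree on 8 vertices has 7 edges. This graph has 12 edges (5 extra). Not a tree.
Diameter (longest shortest path) = 3.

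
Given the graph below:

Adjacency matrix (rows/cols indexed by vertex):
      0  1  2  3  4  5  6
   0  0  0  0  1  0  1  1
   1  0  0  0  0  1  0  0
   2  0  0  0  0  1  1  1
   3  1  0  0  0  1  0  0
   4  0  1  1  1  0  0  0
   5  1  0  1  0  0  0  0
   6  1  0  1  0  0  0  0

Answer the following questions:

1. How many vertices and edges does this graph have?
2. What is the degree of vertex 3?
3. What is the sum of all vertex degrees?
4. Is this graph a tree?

Count: 7 vertices, 8 edges.
Vertex 3 has neighbors [0, 4], degree = 2.
Handshaking lemma: 2 * 8 = 16.
A tree on 7 vertices has 6 edges. This graph has 8 edges (2 extra). Not a tree.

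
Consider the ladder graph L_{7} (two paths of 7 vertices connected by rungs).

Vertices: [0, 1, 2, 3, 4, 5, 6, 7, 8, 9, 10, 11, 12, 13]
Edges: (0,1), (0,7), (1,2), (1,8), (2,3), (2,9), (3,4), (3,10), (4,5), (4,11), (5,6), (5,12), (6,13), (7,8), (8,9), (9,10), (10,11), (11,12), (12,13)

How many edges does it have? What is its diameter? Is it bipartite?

Ladder graph L_{7}: 7 rungs + 2 * (7-1) path edges = 7 + 12 = 19 edges.
Diameter = 7.
Ladder graphs are bipartite (alternating coloring along each path).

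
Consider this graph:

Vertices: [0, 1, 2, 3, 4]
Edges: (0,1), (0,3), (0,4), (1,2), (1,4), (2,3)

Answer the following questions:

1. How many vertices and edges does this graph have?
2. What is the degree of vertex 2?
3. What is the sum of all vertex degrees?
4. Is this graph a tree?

Count: 5 vertices, 6 edges.
Vertex 2 has neighbors [1, 3], degree = 2.
Handshaking lemma: 2 * 6 = 12.
A tree on 5 vertices has 4 edges. This graph has 6 edges (2 extra). Not a tree.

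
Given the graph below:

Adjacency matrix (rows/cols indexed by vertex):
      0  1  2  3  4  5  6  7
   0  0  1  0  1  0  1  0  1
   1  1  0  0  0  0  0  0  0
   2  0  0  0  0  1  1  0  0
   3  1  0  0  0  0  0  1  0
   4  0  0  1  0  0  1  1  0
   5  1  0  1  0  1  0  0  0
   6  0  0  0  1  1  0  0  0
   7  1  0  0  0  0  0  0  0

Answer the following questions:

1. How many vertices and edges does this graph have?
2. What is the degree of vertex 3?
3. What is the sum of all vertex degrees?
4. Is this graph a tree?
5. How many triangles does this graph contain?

Count: 8 vertices, 9 edges.
Vertex 3 has neighbors [0, 6], degree = 2.
Handshaking lemma: 2 * 9 = 18.
A tree on 8 vertices has 7 edges. This graph has 9 edges (2 extra). Not a tree.
Number of triangles = 1.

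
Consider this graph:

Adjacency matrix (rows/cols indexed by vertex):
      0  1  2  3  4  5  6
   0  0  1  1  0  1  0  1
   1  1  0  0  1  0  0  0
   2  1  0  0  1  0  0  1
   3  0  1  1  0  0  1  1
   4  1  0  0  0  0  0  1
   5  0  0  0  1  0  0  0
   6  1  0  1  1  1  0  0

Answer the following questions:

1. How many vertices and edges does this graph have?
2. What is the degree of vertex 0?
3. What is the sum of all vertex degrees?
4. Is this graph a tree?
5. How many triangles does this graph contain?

Count: 7 vertices, 10 edges.
Vertex 0 has neighbors [1, 2, 4, 6], degree = 4.
Handshaking lemma: 2 * 10 = 20.
A tree on 7 vertices has 6 edges. This graph has 10 edges (4 extra). Not a tree.
Number of triangles = 3.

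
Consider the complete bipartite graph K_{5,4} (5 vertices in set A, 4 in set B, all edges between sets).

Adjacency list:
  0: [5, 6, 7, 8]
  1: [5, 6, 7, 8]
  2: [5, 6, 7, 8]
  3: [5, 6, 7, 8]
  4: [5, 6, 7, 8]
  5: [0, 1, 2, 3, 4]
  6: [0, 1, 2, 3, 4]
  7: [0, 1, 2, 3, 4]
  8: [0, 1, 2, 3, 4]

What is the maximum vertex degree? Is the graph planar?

Set-A vertices have degree 4; set-B vertices have degree 5. Maximum degree = max(5,4) = 5.
K_{5,4} contains K_{3,3} as a subgraph (since both sides have >= 3 vertices); by Kuratowski's theorem it is not planar.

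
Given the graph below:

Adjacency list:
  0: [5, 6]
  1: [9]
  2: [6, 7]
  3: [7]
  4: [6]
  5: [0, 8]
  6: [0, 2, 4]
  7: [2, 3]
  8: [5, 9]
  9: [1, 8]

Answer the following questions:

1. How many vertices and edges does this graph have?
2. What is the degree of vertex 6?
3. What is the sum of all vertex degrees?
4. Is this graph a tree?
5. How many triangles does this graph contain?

Count: 10 vertices, 9 edges.
Vertex 6 has neighbors [0, 2, 4], degree = 3.
Handshaking lemma: 2 * 9 = 18.
A graph is a tree iff it is connected and has exactly n-1 edges. This graph is connected (all 10 vertices in one component) and has 10-1 = 9 edges. It is a tree.
Number of triangles = 0.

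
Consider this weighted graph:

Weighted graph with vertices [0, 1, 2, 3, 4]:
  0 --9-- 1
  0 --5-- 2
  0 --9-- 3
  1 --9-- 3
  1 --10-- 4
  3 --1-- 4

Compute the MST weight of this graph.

Applying Kruskal's algorithm (sort edges by weight, add if no cycle):
  Add (3,4) w=1
  Add (0,2) w=5
  Add (0,3) w=9
  Add (0,1) w=9
  Skip (1,3) w=9 (creates cycle)
  Skip (1,4) w=10 (creates cycle)
MST weight = 24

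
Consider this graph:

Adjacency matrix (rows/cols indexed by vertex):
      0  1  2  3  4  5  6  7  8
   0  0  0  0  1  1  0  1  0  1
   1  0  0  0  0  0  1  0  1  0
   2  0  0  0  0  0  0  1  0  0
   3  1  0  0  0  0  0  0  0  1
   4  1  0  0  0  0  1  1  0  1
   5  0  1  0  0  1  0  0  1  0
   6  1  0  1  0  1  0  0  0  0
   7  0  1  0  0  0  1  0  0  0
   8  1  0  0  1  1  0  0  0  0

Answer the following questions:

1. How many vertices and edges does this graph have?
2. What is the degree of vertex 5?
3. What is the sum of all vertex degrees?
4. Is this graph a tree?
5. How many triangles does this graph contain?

Count: 9 vertices, 12 edges.
Vertex 5 has neighbors [1, 4, 7], degree = 3.
Handshaking lemma: 2 * 12 = 24.
A tree on 9 vertices has 8 edges. This graph has 12 edges (4 extra). Not a tree.
Number of triangles = 4.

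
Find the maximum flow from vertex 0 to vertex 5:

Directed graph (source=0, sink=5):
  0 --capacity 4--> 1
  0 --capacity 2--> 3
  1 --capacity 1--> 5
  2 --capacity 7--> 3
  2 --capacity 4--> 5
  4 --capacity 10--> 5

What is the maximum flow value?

Computing max flow:
  Flow on (0->1): 1/4
  Flow on (1->5): 1/1
Maximum flow = 1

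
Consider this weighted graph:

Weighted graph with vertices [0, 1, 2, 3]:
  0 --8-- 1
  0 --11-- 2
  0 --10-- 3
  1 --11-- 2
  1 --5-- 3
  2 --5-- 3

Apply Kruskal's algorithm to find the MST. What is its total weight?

Applying Kruskal's algorithm (sort edges by weight, add if no cycle):
  Add (1,3) w=5
  Add (2,3) w=5
  Add (0,1) w=8
  Skip (0,3) w=10 (creates cycle)
  Skip (0,2) w=11 (creates cycle)
  Skip (1,2) w=11 (creates cycle)
MST weight = 18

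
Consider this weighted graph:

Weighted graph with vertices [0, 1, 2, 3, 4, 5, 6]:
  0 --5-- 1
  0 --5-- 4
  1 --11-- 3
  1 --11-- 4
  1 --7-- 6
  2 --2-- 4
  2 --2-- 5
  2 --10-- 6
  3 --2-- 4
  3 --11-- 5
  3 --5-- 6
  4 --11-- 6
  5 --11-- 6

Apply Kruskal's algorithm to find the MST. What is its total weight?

Applying Kruskal's algorithm (sort edges by weight, add if no cycle):
  Add (2,5) w=2
  Add (2,4) w=2
  Add (3,4) w=2
  Add (0,4) w=5
  Add (0,1) w=5
  Add (3,6) w=5
  Skip (1,6) w=7 (creates cycle)
  Skip (2,6) w=10 (creates cycle)
  Skip (1,4) w=11 (creates cycle)
  Skip (1,3) w=11 (creates cycle)
  Skip (3,5) w=11 (creates cycle)
  Skip (4,6) w=11 (creates cycle)
  Skip (5,6) w=11 (creates cycle)
MST weight = 21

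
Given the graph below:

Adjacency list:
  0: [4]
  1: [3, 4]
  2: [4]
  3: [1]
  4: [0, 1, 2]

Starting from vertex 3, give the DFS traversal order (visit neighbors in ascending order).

DFS from vertex 3 (neighbors processed in ascending order):
Visit order: 3, 1, 4, 0, 2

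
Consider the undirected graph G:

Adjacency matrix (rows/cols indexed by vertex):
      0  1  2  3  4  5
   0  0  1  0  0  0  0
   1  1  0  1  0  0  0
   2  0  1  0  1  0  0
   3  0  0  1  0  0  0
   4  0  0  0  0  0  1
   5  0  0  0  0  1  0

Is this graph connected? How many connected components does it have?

Checking connectivity: the graph has 2 connected component(s).
Components: [[0, 1, 2, 3], [4, 5]]. The graph is NOT connected.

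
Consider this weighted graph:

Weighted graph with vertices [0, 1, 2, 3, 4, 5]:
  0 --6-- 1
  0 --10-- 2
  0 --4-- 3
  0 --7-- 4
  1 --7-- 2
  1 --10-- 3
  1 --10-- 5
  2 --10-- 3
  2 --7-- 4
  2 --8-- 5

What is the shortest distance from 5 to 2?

Using Dijkstra's algorithm from vertex 5:
Shortest path: 5 -> 2
Total weight: 8 = 8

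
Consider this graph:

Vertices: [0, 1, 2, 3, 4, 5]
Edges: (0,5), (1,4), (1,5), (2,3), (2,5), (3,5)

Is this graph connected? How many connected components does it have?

Checking connectivity: the graph has 1 connected component(s).
All vertices are reachable from each other. The graph IS connected.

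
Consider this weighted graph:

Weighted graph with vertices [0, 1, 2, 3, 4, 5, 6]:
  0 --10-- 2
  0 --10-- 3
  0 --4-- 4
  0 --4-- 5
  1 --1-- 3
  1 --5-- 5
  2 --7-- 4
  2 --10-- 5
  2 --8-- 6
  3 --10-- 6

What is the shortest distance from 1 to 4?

Using Dijkstra's algorithm from vertex 1:
Shortest path: 1 -> 5 -> 0 -> 4
Total weight: 5 + 4 + 4 = 13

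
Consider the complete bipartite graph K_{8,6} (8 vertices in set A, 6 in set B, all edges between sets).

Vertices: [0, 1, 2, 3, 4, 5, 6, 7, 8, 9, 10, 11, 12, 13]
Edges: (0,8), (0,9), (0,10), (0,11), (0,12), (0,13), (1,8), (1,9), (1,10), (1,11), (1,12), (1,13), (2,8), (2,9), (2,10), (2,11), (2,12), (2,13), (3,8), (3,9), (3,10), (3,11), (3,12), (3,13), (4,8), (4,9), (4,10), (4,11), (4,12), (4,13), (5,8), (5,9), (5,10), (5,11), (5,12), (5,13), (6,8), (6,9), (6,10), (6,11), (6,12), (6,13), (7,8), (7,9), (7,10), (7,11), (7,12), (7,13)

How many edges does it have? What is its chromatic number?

K_{8,6} has 8 * 6 = 48 edges.
Bipartite graphs have chromatic number 2 (color each partition differently).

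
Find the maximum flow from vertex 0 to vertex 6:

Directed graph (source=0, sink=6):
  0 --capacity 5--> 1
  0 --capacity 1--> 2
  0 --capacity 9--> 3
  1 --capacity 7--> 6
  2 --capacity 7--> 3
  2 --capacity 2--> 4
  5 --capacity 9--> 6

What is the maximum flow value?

Computing max flow:
  Flow on (0->1): 5/5
  Flow on (1->6): 5/7
Maximum flow = 5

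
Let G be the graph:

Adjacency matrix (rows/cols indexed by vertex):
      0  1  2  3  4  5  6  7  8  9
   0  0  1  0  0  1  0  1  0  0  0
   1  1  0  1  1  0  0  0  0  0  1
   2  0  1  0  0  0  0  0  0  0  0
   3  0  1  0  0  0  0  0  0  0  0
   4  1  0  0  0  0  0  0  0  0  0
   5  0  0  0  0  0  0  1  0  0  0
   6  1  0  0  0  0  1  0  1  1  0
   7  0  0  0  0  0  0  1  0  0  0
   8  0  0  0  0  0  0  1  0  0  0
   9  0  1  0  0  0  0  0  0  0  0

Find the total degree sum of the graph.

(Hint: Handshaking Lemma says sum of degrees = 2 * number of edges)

Count edges: 9 edges.
By Handshaking Lemma: sum of degrees = 2 * 9 = 18.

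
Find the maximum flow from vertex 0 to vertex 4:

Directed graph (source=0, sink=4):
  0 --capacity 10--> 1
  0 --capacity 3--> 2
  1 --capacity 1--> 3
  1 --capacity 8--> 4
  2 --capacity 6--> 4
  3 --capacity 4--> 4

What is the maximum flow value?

Computing max flow:
  Flow on (0->1): 9/10
  Flow on (0->2): 3/3
  Flow on (1->3): 1/1
  Flow on (1->4): 8/8
  Flow on (2->4): 3/6
  Flow on (3->4): 1/4
Maximum flow = 12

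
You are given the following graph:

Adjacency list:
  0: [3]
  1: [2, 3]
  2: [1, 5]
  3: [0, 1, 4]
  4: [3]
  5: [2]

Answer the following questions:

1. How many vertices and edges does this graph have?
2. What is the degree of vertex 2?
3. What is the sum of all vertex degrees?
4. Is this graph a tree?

Count: 6 vertices, 5 edges.
Vertex 2 has neighbors [1, 5], degree = 2.
Handshaking lemma: 2 * 5 = 10.
A graph is a tree iff it is connected and has exactly n-1 edges. This graph is connected (all 6 vertices in one component) and has 6-1 = 5 edges. It is a tree.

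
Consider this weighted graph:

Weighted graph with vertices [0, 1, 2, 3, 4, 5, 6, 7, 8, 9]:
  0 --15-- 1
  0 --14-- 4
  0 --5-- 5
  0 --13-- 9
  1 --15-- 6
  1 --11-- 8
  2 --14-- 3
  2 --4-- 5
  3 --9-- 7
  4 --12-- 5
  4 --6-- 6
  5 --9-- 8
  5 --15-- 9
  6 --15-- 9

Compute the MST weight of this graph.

Applying Kruskal's algorithm (sort edges by weight, add if no cycle):
  Add (2,5) w=4
  Add (0,5) w=5
  Add (4,6) w=6
  Add (3,7) w=9
  Add (5,8) w=9
  Add (1,8) w=11
  Add (4,5) w=12
  Add (0,9) w=13
  Skip (0,4) w=14 (creates cycle)
  Add (2,3) w=14
  Skip (0,1) w=15 (creates cycle)
  Skip (1,6) w=15 (creates cycle)
  Skip (5,9) w=15 (creates cycle)
  Skip (6,9) w=15 (creates cycle)
MST weight = 83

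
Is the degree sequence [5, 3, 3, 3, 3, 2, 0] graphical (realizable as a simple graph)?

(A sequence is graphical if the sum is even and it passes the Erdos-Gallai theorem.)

Sum of degrees = 19. Sum is odd, so the sequence is NOT graphical.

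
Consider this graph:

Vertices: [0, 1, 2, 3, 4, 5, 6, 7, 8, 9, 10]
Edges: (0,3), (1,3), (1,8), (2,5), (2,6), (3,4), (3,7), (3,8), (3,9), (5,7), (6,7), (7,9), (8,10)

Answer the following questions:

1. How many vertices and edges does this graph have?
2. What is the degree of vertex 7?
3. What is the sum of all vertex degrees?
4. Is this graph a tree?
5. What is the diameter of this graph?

Count: 11 vertices, 13 edges.
Vertex 7 has neighbors [3, 5, 6, 9], degree = 4.
Handshaking lemma: 2 * 13 = 26.
A tree on 11 vertices has 10 edges. This graph has 13 edges (3 extra). Not a tree.
Diameter (longest shortest path) = 5.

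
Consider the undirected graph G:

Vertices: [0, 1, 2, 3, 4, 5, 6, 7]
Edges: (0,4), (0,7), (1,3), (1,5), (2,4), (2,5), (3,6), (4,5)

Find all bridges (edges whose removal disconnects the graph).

A bridge is an edge whose removal increases the number of connected components.
Bridges found: (0,4), (0,7), (1,3), (1,5), (3,6)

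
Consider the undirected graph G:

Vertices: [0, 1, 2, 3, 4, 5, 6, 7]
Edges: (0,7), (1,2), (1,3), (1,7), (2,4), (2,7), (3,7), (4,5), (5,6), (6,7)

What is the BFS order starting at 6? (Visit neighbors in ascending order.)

BFS from vertex 6 (neighbors processed in ascending order):
Visit order: 6, 5, 7, 4, 0, 1, 2, 3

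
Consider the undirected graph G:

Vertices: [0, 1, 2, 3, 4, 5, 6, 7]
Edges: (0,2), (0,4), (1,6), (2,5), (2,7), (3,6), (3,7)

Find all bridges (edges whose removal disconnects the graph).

A bridge is an edge whose removal increases the number of connected components.
Bridges found: (0,2), (0,4), (1,6), (2,5), (2,7), (3,6), (3,7)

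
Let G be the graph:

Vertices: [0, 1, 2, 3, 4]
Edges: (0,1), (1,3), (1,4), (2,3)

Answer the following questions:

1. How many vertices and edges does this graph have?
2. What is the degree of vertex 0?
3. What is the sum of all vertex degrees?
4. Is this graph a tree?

Count: 5 vertices, 4 edges.
Vertex 0 has neighbors [1], degree = 1.
Handshaking lemma: 2 * 4 = 8.
A graph is a tree iff it is connected and has exactly n-1 edges. This graph is connected (all 5 vertices in one component) and has 5-1 = 4 edges. It is a tree.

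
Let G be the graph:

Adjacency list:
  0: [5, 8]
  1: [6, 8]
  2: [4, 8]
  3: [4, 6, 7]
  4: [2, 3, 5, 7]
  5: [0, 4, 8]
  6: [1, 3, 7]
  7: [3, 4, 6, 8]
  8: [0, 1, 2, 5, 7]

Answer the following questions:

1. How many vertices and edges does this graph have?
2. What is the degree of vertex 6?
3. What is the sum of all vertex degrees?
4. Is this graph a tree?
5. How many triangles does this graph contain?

Count: 9 vertices, 14 edges.
Vertex 6 has neighbors [1, 3, 7], degree = 3.
Handshaking lemma: 2 * 14 = 28.
A tree on 9 vertices has 8 edges. This graph has 14 edges (6 extra). Not a tree.
Number of triangles = 3.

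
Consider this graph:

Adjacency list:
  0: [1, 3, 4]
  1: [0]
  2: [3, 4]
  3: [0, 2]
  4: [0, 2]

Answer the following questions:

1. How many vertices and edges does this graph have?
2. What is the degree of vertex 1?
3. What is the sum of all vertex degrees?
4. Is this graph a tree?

Count: 5 vertices, 5 edges.
Vertex 1 has neighbors [0], degree = 1.
Handshaking lemma: 2 * 5 = 10.
A tree on 5 vertices has 4 edges. This graph has 5 edges (1 extra). Not a tree.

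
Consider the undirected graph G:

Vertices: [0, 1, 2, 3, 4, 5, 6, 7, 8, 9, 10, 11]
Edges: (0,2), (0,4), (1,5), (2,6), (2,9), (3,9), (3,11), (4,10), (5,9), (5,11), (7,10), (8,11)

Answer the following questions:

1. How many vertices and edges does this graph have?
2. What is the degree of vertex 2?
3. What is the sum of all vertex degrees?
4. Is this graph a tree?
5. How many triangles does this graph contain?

Count: 12 vertices, 12 edges.
Vertex 2 has neighbors [0, 6, 9], degree = 3.
Handshaking lemma: 2 * 12 = 24.
A tree on 12 vertices has 11 edges. This graph has 12 edges (1 extra). Not a tree.
Number of triangles = 0.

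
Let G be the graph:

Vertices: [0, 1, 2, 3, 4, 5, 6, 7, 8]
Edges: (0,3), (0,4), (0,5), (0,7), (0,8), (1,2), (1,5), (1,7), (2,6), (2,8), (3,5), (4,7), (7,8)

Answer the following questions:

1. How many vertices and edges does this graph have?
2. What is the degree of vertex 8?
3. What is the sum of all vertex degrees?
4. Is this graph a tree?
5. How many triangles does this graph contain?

Count: 9 vertices, 13 edges.
Vertex 8 has neighbors [0, 2, 7], degree = 3.
Handshaking lemma: 2 * 13 = 26.
A tree on 9 vertices has 8 edges. This graph has 13 edges (5 extra). Not a tree.
Number of triangles = 3.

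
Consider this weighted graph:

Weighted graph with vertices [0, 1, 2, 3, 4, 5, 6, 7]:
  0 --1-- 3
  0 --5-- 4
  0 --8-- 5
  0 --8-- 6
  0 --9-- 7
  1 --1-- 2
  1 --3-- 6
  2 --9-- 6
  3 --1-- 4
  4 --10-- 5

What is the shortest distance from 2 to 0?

Using Dijkstra's algorithm from vertex 2:
Shortest path: 2 -> 1 -> 6 -> 0
Total weight: 1 + 3 + 8 = 12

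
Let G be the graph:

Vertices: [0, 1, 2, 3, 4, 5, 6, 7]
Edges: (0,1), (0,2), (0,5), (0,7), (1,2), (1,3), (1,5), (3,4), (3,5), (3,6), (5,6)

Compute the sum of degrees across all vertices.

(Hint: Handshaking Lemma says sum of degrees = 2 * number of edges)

Count edges: 11 edges.
By Handshaking Lemma: sum of degrees = 2 * 11 = 22.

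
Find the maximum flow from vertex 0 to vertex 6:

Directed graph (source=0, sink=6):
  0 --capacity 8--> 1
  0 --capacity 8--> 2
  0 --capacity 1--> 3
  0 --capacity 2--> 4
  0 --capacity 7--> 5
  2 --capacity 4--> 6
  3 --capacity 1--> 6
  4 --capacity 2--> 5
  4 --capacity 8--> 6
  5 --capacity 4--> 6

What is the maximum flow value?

Computing max flow:
  Flow on (0->2): 4/8
  Flow on (0->3): 1/1
  Flow on (0->4): 2/2
  Flow on (0->5): 4/7
  Flow on (2->6): 4/4
  Flow on (3->6): 1/1
  Flow on (4->6): 2/8
  Flow on (5->6): 4/4
Maximum flow = 11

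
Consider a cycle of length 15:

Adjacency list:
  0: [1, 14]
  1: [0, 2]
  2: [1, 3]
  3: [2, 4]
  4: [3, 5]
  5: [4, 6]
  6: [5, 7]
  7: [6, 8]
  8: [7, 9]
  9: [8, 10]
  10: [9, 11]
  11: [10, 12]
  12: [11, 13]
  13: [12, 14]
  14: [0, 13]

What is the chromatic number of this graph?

This is an odd cycle (C_15). Odd cycles are not bipartite (any 2-coloring forces two adjacent vertices to match), and 3 colors suffice.
Chromatic number = 3.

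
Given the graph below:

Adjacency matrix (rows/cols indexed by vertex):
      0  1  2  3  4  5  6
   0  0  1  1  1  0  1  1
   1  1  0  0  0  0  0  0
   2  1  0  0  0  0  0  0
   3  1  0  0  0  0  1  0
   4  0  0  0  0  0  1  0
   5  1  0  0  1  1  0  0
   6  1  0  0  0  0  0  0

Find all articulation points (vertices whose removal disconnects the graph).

An articulation point is a vertex whose removal disconnects the graph.
Articulation points: [0, 5]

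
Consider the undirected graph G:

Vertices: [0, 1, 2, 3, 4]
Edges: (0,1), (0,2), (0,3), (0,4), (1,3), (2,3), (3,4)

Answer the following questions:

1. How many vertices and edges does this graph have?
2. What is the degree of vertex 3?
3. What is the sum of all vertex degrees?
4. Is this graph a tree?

Count: 5 vertices, 7 edges.
Vertex 3 has neighbors [0, 1, 2, 4], degree = 4.
Handshaking lemma: 2 * 7 = 14.
A tree on 5 vertices has 4 edges. This graph has 7 edges (3 extra). Not a tree.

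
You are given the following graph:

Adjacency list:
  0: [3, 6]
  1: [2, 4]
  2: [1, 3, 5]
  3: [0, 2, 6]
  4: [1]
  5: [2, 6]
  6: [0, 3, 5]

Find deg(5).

Vertex 5 has neighbors [2, 6], so deg(5) = 2.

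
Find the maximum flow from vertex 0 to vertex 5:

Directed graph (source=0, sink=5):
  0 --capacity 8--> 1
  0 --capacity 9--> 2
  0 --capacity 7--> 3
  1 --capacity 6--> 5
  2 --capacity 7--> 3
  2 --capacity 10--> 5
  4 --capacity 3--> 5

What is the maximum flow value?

Computing max flow:
  Flow on (0->1): 6/8
  Flow on (0->2): 9/9
  Flow on (1->5): 6/6
  Flow on (2->5): 9/10
Maximum flow = 15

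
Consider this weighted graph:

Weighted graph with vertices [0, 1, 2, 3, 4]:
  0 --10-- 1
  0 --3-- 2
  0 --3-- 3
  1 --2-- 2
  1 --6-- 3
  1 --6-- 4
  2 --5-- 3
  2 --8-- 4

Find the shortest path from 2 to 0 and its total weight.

Using Dijkstra's algorithm from vertex 2:
Shortest path: 2 -> 0
Total weight: 3 = 3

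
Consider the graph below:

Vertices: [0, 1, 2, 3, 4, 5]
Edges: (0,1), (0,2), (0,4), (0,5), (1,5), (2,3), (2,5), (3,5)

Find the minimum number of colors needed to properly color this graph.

The graph has a maximum clique of size 3 (lower bound on chromatic number).
A valid 3-coloring: {0: 0, 1: 2, 2: 2, 3: 0, 4: 1, 5: 1}.
Chromatic number = 3.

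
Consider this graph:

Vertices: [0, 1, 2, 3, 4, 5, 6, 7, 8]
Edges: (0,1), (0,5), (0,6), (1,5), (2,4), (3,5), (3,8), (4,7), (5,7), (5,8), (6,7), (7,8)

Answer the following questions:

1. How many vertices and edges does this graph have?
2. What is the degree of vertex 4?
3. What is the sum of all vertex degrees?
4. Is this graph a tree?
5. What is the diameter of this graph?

Count: 9 vertices, 12 edges.
Vertex 4 has neighbors [2, 7], degree = 2.
Handshaking lemma: 2 * 12 = 24.
A tree on 9 vertices has 8 edges. This graph has 12 edges (4 extra). Not a tree.
Diameter (longest shortest path) = 4.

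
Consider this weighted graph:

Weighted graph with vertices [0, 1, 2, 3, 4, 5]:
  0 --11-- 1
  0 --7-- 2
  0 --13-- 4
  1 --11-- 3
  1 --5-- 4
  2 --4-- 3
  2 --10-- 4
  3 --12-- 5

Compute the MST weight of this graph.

Applying Kruskal's algorithm (sort edges by weight, add if no cycle):
  Add (2,3) w=4
  Add (1,4) w=5
  Add (0,2) w=7
  Add (2,4) w=10
  Skip (0,1) w=11 (creates cycle)
  Skip (1,3) w=11 (creates cycle)
  Add (3,5) w=12
  Skip (0,4) w=13 (creates cycle)
MST weight = 38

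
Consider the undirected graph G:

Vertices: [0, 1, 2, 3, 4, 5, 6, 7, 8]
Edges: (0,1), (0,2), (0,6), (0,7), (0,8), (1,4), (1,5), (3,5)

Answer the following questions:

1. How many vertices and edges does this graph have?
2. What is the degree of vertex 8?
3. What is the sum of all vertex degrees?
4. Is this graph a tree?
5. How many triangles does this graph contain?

Count: 9 vertices, 8 edges.
Vertex 8 has neighbors [0], degree = 1.
Handshaking lemma: 2 * 8 = 16.
A graph is a tree iff it is connected and has exactly n-1 edges. This graph is connected (all 9 vertices in one component) and has 9-1 = 8 edges. It is a tree.
Number of triangles = 0.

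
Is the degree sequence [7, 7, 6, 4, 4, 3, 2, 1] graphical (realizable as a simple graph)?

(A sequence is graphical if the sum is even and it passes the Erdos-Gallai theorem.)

Sum of degrees = 34. Sum is even but fails Erdos-Gallai. The sequence is NOT graphical.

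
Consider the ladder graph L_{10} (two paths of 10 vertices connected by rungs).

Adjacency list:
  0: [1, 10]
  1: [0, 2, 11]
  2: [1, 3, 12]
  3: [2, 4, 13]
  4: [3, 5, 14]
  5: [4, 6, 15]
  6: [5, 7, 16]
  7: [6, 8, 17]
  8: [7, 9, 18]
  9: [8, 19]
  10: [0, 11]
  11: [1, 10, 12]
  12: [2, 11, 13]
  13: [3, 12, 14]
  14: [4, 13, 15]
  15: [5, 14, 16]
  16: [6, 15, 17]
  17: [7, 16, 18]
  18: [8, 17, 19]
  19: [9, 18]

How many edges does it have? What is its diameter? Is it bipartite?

Ladder graph L_{10}: 10 rungs + 2 * (10-1) path edges = 10 + 18 = 28 edges.
Diameter = 10.
Ladder graphs are bipartite (alternating coloring along each path).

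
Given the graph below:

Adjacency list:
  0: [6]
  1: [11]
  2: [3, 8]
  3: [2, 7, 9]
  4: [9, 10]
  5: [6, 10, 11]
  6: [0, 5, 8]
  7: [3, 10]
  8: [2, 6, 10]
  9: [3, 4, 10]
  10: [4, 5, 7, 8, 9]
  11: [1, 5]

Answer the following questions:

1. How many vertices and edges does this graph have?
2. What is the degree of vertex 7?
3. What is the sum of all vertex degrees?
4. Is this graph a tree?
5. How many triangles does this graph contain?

Count: 12 vertices, 15 edges.
Vertex 7 has neighbors [3, 10], degree = 2.
Handshaking lemma: 2 * 15 = 30.
A tree on 12 vertices has 11 edges. This graph has 15 edges (4 extra). Not a tree.
Number of triangles = 1.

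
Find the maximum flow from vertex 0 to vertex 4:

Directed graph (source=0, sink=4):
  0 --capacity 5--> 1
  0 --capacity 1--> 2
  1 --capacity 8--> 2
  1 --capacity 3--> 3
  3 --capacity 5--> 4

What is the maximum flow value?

Computing max flow:
  Flow on (0->1): 3/5
  Flow on (1->3): 3/3
  Flow on (3->4): 3/5
Maximum flow = 3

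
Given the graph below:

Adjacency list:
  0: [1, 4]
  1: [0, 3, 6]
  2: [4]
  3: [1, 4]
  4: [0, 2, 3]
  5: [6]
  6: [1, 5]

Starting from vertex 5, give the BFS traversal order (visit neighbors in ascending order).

BFS from vertex 5 (neighbors processed in ascending order):
Visit order: 5, 6, 1, 0, 3, 4, 2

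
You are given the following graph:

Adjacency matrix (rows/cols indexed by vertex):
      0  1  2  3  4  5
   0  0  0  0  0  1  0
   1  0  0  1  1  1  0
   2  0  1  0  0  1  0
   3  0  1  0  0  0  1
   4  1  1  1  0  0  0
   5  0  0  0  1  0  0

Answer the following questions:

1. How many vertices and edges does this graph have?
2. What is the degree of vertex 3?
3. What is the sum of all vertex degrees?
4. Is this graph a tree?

Count: 6 vertices, 6 edges.
Vertex 3 has neighbors [1, 5], degree = 2.
Handshaking lemma: 2 * 6 = 12.
A tree on 6 vertices has 5 edges. This graph has 6 edges (1 extra). Not a tree.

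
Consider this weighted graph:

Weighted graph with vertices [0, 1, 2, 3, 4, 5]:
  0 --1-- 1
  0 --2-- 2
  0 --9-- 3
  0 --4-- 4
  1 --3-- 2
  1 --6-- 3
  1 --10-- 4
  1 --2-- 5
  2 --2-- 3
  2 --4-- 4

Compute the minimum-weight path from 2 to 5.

Using Dijkstra's algorithm from vertex 2:
Shortest path: 2 -> 1 -> 5
Total weight: 3 + 2 = 5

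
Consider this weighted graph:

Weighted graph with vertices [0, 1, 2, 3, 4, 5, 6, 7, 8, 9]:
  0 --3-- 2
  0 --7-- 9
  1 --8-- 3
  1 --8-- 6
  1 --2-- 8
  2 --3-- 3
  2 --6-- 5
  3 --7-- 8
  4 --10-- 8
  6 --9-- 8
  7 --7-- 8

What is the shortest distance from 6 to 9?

Using Dijkstra's algorithm from vertex 6:
Shortest path: 6 -> 1 -> 3 -> 2 -> 0 -> 9
Total weight: 8 + 8 + 3 + 3 + 7 = 29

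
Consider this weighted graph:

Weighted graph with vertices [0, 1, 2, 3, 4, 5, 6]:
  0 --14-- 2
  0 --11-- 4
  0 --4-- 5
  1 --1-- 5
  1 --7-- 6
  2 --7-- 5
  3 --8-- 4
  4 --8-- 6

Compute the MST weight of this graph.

Applying Kruskal's algorithm (sort edges by weight, add if no cycle):
  Add (1,5) w=1
  Add (0,5) w=4
  Add (1,6) w=7
  Add (2,5) w=7
  Add (3,4) w=8
  Add (4,6) w=8
  Skip (0,4) w=11 (creates cycle)
  Skip (0,2) w=14 (creates cycle)
MST weight = 35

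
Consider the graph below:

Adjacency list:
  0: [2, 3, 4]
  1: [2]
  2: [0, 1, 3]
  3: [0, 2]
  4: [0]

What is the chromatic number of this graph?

The graph has a maximum clique of size 3 (lower bound on chromatic number).
A valid 3-coloring: {0: 0, 1: 0, 2: 1, 3: 2, 4: 1}.
Chromatic number = 3.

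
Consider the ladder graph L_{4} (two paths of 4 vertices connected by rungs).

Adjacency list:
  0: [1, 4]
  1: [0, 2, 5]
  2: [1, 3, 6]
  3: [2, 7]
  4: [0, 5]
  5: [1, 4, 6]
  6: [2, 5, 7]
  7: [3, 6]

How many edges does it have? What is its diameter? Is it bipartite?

Ladder graph L_{4}: 4 rungs + 2 * (4-1) path edges = 4 + 6 = 10 edges.
Diameter = 4.
Ladder graphs are bipartite (alternating coloring along each path).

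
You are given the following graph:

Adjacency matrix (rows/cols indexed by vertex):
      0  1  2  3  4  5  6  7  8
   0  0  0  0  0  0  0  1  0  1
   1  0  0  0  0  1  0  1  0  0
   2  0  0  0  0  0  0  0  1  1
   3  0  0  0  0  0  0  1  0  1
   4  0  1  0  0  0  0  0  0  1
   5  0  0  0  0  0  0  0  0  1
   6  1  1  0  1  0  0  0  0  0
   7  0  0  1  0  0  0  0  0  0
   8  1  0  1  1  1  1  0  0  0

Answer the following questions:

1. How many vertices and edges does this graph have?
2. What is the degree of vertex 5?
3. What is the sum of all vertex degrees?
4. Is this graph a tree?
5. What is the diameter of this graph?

Count: 9 vertices, 10 edges.
Vertex 5 has neighbors [8], degree = 1.
Handshaking lemma: 2 * 10 = 20.
A tree on 9 vertices has 8 edges. This graph has 10 edges (2 extra). Not a tree.
Diameter (longest shortest path) = 4.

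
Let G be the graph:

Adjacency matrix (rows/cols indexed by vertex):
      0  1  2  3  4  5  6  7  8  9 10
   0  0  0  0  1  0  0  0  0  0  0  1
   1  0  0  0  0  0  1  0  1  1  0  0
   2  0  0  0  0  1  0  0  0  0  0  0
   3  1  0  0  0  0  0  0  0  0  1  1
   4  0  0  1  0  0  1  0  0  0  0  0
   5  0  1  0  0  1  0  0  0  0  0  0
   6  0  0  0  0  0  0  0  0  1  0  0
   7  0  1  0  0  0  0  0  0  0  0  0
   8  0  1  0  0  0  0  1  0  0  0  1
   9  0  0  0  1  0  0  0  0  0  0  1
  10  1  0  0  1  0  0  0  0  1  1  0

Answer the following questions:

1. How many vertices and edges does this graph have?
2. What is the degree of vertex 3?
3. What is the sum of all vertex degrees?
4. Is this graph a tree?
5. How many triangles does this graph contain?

Count: 11 vertices, 12 edges.
Vertex 3 has neighbors [0, 9, 10], degree = 3.
Handshaking lemma: 2 * 12 = 24.
A tree on 11 vertices has 10 edges. This graph has 12 edges (2 extra). Not a tree.
Number of triangles = 2.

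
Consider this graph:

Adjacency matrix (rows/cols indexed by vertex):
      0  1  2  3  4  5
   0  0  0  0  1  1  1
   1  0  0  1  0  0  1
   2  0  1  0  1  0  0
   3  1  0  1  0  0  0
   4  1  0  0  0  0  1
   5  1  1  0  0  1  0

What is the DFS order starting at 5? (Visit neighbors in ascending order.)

DFS from vertex 5 (neighbors processed in ascending order):
Visit order: 5, 0, 3, 2, 1, 4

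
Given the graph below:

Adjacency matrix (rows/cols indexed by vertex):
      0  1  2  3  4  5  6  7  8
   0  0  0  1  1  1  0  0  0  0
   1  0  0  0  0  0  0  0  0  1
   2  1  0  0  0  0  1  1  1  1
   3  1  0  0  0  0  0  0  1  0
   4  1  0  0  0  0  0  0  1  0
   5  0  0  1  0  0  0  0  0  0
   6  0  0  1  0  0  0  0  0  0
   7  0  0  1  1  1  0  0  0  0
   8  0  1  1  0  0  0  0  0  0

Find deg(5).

Vertex 5 has neighbors [2], so deg(5) = 1.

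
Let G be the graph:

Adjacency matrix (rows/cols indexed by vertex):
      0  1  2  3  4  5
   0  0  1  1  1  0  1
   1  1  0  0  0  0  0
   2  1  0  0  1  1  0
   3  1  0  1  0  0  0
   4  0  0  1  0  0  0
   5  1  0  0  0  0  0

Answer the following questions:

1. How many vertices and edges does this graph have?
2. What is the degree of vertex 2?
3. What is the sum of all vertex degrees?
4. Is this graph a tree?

Count: 6 vertices, 6 edges.
Vertex 2 has neighbors [0, 3, 4], degree = 3.
Handshaking lemma: 2 * 6 = 12.
A tree on 6 vertices has 5 edges. This graph has 6 edges (1 extra). Not a tree.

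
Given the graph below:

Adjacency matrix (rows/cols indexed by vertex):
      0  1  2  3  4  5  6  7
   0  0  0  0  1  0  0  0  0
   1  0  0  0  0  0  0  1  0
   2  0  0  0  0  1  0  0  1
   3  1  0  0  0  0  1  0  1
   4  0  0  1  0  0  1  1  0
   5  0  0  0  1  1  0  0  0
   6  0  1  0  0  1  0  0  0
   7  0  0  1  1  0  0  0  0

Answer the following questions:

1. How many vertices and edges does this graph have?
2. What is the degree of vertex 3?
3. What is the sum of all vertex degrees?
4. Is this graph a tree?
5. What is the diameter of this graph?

Count: 8 vertices, 8 edges.
Vertex 3 has neighbors [0, 5, 7], degree = 3.
Handshaking lemma: 2 * 8 = 16.
A tree on 8 vertices has 7 edges. This graph has 8 edges (1 extra). Not a tree.
Diameter (longest shortest path) = 5.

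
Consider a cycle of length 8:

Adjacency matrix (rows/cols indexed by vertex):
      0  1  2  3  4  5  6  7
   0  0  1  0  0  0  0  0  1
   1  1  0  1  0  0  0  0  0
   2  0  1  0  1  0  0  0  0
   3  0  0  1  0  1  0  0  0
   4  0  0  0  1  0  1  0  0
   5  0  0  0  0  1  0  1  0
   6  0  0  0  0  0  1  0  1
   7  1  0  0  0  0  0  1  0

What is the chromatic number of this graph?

This is an even cycle (C_8). Even cycles are bipartite.
Chromatic number = 2.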